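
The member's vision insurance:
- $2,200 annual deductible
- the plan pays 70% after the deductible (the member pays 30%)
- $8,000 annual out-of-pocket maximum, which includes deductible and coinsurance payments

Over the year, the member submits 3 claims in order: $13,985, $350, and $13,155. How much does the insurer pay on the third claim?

Claim 1 ($13,985): $2,200 to deductible, leaving $11,785; coinsurance $11,785 × 30% = $3,535.50. Cost to member: $5,735.50. OOP to date $5,735.50. Plan pays $13,985 − $5,735.50 = $8,249.50.
Claim 2 ($350): deductible already satisfied, so member's share is 30% × $350 = $105. Cost to member: $105. OOP to date $5,840.50. Insurer: $350 − $105 = $245.
Claim 3 ($13,155): 30% coinsurance on $13,155 = $3,946.50. That would push OOP to $9,787, over the $8,000 cap, so member pays $8,000 − $5,840.50 = $2,159.50. Insurer: $13,155 − $2,159.50 = $10,995.50.

$10,995.50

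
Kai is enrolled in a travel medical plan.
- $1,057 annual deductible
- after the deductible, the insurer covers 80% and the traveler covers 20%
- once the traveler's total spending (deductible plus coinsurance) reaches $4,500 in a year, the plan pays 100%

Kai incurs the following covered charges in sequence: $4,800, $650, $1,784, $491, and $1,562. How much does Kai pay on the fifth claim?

$312.40

Claim 1 ($4,800): $1,057 to deductible, leaving $3,743; traveler's 20% is $748.60. Cost to traveler: $1,805.60. OOP to date $1,805.60.
Claim 2 ($650): 20% coinsurance on $650 = $130. Traveler pays $130; OOP now $1,935.60.
Claim 3 ($1,784): deductible met; 20% of $1,784 = $356.80. Traveler owes $356.80 (running OOP $2,292.40).
Claim 4 ($491): 20% coinsurance on $491 = $98.20. Traveler owes $98.20 (running OOP $2,390.60).
Claim 5 ($1,562): deductible met; 20% of $1,562 = $312.40. Traveler pays $312.40; OOP now $2,703.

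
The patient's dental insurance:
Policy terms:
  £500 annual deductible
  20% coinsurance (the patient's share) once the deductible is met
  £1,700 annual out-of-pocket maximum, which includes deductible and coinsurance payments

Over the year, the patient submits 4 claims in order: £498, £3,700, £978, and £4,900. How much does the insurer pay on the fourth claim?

£4,635.20

#1 (£498): all of it applies to the deductible. Patient owes £498 (running OOP £498). Insurer: £498 − £498 = £0.
#2 (£3,700): £2 to deductible, leaving £3,698; patient's 20% is £739.60. Cost to patient: £741.60. OOP to date £1,239.60. Plan pays £3,700 − £741.60 = £2,958.40.
#3 (£978): 20% coinsurance on £978 = £195.60. Patient owes £195.60 (running OOP £1,435.20). Insurer: £978 − £195.60 = £782.40.
#4 (£4,900): 20% coinsurance on £4,900 = £980. That would push OOP to £2,415.20, over the £1,700 cap, so patient pays £1,700 − £1,435.20 = £264.80. Insurer: £4,900 − £264.80 = £4,635.20.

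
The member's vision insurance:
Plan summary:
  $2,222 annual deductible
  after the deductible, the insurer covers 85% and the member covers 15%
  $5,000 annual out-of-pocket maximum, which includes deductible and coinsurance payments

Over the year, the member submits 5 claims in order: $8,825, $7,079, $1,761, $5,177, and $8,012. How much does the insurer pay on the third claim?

$1,496.85

Bill 1, $8,825: deductible takes $2,222, $6,603 remains; 15% of $6,603 = $990.45. Member pays $3,212.45; OOP now $3,212.45. Plan pays $8,825 − $3,212.45 = $5,612.55.
Bill 2, $7,079: 15% coinsurance on $7,079 = $1,061.85. Cost to member: $1,061.85. OOP to date $4,274.30. Insurer: $7,079 − $1,061.85 = $6,017.15.
Bill 3, $1,761: 15% coinsurance on $1,761 = $264.15. Cost to member: $264.15. OOP to date $4,538.45. Insurer: $1,761 − $264.15 = $1,496.85.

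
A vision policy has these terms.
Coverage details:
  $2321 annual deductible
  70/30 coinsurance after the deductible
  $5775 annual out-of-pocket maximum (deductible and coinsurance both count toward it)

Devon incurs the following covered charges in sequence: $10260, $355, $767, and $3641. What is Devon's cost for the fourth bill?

$735.70

#1 ($10260): $2321 to deductible, leaving $7939; coinsurance $7939 × 30% = $2381.70. Member owes $4702.70 (running OOP $4702.70).
#2 ($355): 30% coinsurance on $355 = $106.50. Member pays $106.50; OOP now $4809.20.
#3 ($767): deductible already satisfied, so member's share is 30% × $767 = $230.10. Member pays $230.10; OOP now $5039.30.
#4 ($3641): deductible met; 30% of $3641 = $1092.30. That would push OOP to $6131.60, over the $5775 cap, so member pays $5775 − $5039.30 = $735.70.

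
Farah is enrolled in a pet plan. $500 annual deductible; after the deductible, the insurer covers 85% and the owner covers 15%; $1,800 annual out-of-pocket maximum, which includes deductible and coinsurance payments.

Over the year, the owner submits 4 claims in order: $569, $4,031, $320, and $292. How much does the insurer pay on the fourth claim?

$248.20

Bill 1, $569: deductible takes $500, $69 remains; coinsurance $69 × 15% = $10.35. Cost to owner: $510.35. OOP to date $510.35. Plan pays $569 − $510.35 = $58.65.
Bill 2, $4,031: deductible met; 15% of $4,031 = $604.65. Owner pays $604.65; OOP now $1,115. Insurer: $4,031 − $604.65 = $3,426.35.
Bill 3, $320: deductible already satisfied, so owner's share is 15% × $320 = $48. Owner pays $48; OOP now $1,163. Plan pays $320 − $48 = $272.
Bill 4, $292: 15% coinsurance on $292 = $43.80. Cost to owner: $43.80. OOP to date $1,206.80. Insurer: $292 − $43.80 = $248.20.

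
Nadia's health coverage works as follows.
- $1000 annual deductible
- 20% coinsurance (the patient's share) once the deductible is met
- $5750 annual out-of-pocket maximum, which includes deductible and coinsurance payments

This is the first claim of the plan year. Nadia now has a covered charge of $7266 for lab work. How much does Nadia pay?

$2253.20

The full $1000 deductible is still open; $1000 of this bill applies to it.
That leaves $7266 − $1000 = $6266 for coinsurance.
20% of $6266 = $1253.20 falls to the patient.
Patient responsibility before any cap: $1000 + $1253.20 = $2253.20.
Cumulative spending $0 + $2253.20 = $2253.20 stays under the $5750 maximum.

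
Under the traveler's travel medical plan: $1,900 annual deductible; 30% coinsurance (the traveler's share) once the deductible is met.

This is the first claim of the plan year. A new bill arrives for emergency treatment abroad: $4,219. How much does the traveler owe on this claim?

Nothing has been paid toward the $1,900 deductible, so the first $1,900 of this charge is applied there.
After the $1,900 deductible portion, $4,219 − $1,900 = $2,319 is subject to coinsurance.
Traveler's 30% share of $2,319 is $695.70.
Traveler responsibility: $1,900 + $695.70 = $2,595.70.

$2,595.70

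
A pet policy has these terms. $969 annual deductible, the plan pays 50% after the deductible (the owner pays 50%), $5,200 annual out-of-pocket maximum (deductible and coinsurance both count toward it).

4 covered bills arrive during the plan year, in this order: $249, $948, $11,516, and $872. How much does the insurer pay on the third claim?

Claim 1 ($249): entire amount goes to the deductible. Owner pays $249; OOP now $249. Insurer: $249 − $249 = $0.
Claim 2 ($948): $720 to deductible, leaving $228; coinsurance $228 × 50% = $114. Owner pays $834; OOP now $1,083. Insurer: $948 − $834 = $114.
Claim 3 ($11,516): 50% coinsurance on $11,516 = $5,758. Adding that to $1,083 gives $6,841, past the $5,200 cap; owner pays only $5,200 − $1,083 = $4,117. Plan pays $11,516 − $4,117 = $7,399.

$7,399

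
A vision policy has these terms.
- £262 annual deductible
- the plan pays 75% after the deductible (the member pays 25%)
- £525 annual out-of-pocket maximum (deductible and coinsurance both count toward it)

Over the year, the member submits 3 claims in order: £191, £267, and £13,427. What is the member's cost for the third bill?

£214

#1 (£191): entire amount goes to the deductible. Member pays £191; OOP now £191.
#2 (£267): deductible takes £71, £196 remains; 25% of £196 = £49. Member owes £120 (running OOP £311).
#3 (£13,427): deductible met; 25% of £13,427 = £3,356.75. OOP would hit £3,667.75 > £525, so the cap limits the member to £525 − £311 = £214.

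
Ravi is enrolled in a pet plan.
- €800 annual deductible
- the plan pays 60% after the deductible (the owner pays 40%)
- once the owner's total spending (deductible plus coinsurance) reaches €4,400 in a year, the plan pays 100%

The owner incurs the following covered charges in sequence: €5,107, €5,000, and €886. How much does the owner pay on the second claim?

€1,877.20

Claim 1 (€5,107): deductible takes €800, €4,307 remains; 40% of €4,307 = €1,722.80. Cost to owner: €2,522.80. OOP to date €2,522.80.
Claim 2 (€5,000): deductible met; 40% of €5,000 = €2,000. OOP would hit €4,522.80 > €4,400, so the cap limits the owner to €4,400 − €2,522.80 = €1,877.20.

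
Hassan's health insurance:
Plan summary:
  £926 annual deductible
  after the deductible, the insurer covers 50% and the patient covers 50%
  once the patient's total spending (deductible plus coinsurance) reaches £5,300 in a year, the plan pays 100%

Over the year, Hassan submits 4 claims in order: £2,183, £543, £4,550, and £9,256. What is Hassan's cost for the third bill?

#1 (£2,183): deductible takes £926, £1,257 remains; patient's 50% is £628.50. Patient pays £1,554.50; OOP now £1,554.50.
#2 (£543): 50% coinsurance on £543 = £271.50. Patient owes £271.50 (running OOP £1,826).
#3 (£4,550): deductible already satisfied, so patient's share is 50% × £4,550 = £2,275. Patient pays £2,275; OOP now £4,101.

£2,275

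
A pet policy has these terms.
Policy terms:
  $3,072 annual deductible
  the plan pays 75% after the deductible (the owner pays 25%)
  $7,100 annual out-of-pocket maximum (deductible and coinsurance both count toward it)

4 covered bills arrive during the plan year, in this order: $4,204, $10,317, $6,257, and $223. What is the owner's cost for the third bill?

Bill 1, $4,204: $3,072 finishes the deductible; $1,132 goes to coinsurance; owner's 25% is $283. Owner owes $3,355 (running OOP $3,355).
Bill 2, $10,317: deductible already satisfied, so owner's share is 25% × $10,317 = $2,579.25. Owner owes $2,579.25 (running OOP $5,934.25).
Bill 3, $6,257: deductible met; 25% of $6,257 = $1,564.25. That would push OOP to $7,498.50, over the $7,100 cap, so owner pays $7,100 − $5,934.25 = $1,165.75.

$1,165.75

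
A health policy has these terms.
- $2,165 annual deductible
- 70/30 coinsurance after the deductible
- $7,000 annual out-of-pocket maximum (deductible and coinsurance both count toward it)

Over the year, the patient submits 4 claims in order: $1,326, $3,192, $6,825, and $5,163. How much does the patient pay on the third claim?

$2,047.50

#1 ($1,326): all of it applies to the deductible. Cost to patient: $1,326. OOP to date $1,326.
#2 ($3,192): $839 to deductible, leaving $2,353; patient's 30% is $705.90. Patient owes $1,544.90 (running OOP $2,870.90).
#3 ($6,825): deductible met; 30% of $6,825 = $2,047.50. Patient pays $2,047.50; OOP now $4,918.40.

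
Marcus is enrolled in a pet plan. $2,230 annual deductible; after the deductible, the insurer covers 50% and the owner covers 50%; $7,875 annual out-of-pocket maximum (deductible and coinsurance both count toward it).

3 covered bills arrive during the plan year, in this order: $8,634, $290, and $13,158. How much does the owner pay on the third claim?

Bill 1, $8,634: $2,230 to deductible, leaving $6,404; owner's 50% is $3,202. Owner owes $5,432 (running OOP $5,432).
Bill 2, $290: deductible met; 50% of $290 = $145. Cost to owner: $145. OOP to date $5,577.
Bill 3, $13,158: 50% coinsurance on $13,158 = $6,579. Adding that to $5,577 gives $12,156, past the $7,875 cap; owner pays only $7,875 − $5,577 = $2,298.

$2,298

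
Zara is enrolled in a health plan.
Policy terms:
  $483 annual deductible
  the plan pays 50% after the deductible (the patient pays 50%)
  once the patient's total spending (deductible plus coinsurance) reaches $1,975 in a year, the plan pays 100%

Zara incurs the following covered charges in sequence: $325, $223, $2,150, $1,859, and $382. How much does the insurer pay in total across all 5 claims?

Bill 1, $325: fully absorbed by the deductible. Patient pays $325; OOP now $325. Insurer: $325 − $325 = $0.
Bill 2, $223: deductible takes $158, $65 remains; patient's 50% is $32.50. Patient owes $190.50 (running OOP $515.50). Insurer: $223 − $190.50 = $32.50.
Bill 3, $2,150: 50% coinsurance on $2,150 = $1,075. Patient owes $1,075 (running OOP $1,590.50). Insurer: $2,150 − $1,075 = $1,075.
Bill 4, $1,859: deductible already satisfied, so patient's share is 50% × $1,859 = $929.50. OOP would hit $2,520 > $1,975, so the cap limits the patient to $1,975 − $1,590.50 = $384.50. Insurer: $1,859 − $384.50 = $1,474.50.
Bill 5, $382: deductible met; 50% of $382 = $191. Adding that to $1,975 gives $2,166, past the $1,975 cap; patient pays only $1,975 − $1,975 = $0. Plan pays $382 − $0 = $382.
Insurer total = bills − patient's total = $4,939 − $1,975 = $2,964.

$2,964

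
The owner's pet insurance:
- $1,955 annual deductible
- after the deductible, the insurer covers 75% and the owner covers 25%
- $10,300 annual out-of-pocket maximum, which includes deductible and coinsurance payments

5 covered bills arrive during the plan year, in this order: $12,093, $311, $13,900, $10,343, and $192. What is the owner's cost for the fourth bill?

$2,257.75

Bill 1, $12,093: deductible takes $1,955, $10,138 remains; owner's 25% is $2,534.50. Owner pays $4,489.50; OOP now $4,489.50.
Bill 2, $311: deductible met; 25% of $311 = $77.75. Cost to owner: $77.75. OOP to date $4,567.25.
Bill 3, $13,900: deductible already satisfied, so owner's share is 25% × $13,900 = $3,475. Cost to owner: $3,475. OOP to date $8,042.25.
Bill 4, $10,343: deductible already satisfied, so owner's share is 25% × $10,343 = $2,585.75. OOP would hit $10,628 > $10,300, so the cap limits the owner to $10,300 − $8,042.25 = $2,257.75.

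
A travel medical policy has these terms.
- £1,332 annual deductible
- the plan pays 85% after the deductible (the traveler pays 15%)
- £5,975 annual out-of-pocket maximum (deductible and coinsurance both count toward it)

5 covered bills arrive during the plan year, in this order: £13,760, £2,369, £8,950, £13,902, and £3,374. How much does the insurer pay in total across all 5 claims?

£36,380

Claim 1 — £13,760: £1,332 to deductible, leaving £12,428; traveler's 15% is £1,864.20. Traveler pays £3,196.20; OOP now £3,196.20. Plan pays £13,760 − £3,196.20 = £10,563.80.
Claim 2 — £2,369: 15% coinsurance on £2,369 = £355.35. Cost to traveler: £355.35. OOP to date £3,551.55. Insurer: £2,369 − £355.35 = £2,013.65.
Claim 3 — £8,950: 15% coinsurance on £8,950 = £1,342.50. Cost to traveler: £1,342.50. OOP to date £4,894.05. Plan pays £8,950 − £1,342.50 = £7,607.50.
Claim 4 — £13,902: deductible already satisfied, so traveler's share is 15% × £13,902 = £2,085.30. That would push OOP to £6,979.35, over the £5,975 cap, so traveler pays £5,975 − £4,894.05 = £1,080.95. Plan pays £13,902 − £1,080.95 = £12,821.05.
Claim 5 — £3,374: deductible already satisfied, so traveler's share is 15% × £3,374 = £506.10. OOP would hit £6,481.10 > £5,975, so the cap limits the traveler to £5,975 − £5,975 = £0. Plan pays £3,374 − £0 = £3,374.
Insurer total = bills − traveler's total = £42,355 − £5,975 = £36,380.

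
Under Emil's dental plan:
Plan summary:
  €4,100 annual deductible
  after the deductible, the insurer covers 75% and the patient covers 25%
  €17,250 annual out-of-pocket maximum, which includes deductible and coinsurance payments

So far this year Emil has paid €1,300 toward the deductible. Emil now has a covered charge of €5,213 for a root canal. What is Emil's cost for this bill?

€3,403.25

€1,300 of the €4,100 deductible is already met, leaving €2,800.
That leaves €5,213 − €2,800 = €2,413 for coinsurance.
Patient's 25% share of €2,413 is €603.25.
So the patient owes €2,800 + €603.25 = €3,403.25 before any cap.
Total out-of-pocket so far would be €1,300 + €3,403.25 = €4,703.25, below the €17,250 cap — no reduction.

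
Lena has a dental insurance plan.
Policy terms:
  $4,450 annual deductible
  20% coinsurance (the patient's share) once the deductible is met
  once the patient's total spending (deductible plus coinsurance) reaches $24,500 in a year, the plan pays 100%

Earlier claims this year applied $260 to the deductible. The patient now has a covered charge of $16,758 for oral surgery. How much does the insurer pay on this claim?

Remaining deductible: $4,450 − $260 = $4,190.
After the $4,190 deductible portion, $16,758 − $4,190 = $12,568 is subject to coinsurance.
Patient's 20% share of $12,568 is $2,513.60.
Patient responsibility before any cap: $4,190 + $2,513.60 = $6,703.60.
Year-to-date out-of-pocket becomes $260 + $6,703.60 = $6,963.60, still under the $24,500 maximum, so no cap applies.
Insurer pays the balance: $16,758 − $6,703.60 = $10,054.40.

$10,054.40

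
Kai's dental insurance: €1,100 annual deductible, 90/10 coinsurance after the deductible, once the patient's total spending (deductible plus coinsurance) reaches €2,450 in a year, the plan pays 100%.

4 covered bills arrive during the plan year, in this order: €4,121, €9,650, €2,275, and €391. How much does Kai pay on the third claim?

€82.90

Claim 1 — €4,121: €1,100 to deductible, leaving €3,021; 10% of €3,021 = €302.10. Cost to patient: €1,402.10. OOP to date €1,402.10.
Claim 2 — €9,650: deductible met; 10% of €9,650 = €965. Patient pays €965; OOP now €2,367.10.
Claim 3 — €2,275: 10% coinsurance on €2,275 = €227.50. OOP would hit €2,594.60 > €2,450, so the cap limits the patient to €2,450 − €2,367.10 = €82.90.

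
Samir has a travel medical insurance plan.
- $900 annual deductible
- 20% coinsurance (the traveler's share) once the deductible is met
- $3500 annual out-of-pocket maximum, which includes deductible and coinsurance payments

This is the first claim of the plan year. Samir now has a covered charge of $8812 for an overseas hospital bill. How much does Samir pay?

Deductible not yet touched, so the first $900 of the bill goes to the deductible.
The remaining $7912 (= $8812 − $900) moves to coinsurance.
Coinsurance: $7912 × 20% = $1582.40.
Traveler responsibility before any cap: $900 + $1582.40 = $2482.40.
Year-to-date out-of-pocket becomes $0 + $2482.40 = $2482.40, still under the $3500 maximum, so no cap applies.

$2482.40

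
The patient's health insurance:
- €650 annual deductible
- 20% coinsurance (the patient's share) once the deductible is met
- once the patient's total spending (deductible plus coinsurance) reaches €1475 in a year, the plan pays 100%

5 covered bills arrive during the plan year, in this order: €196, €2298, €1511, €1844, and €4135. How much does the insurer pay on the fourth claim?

Claim 1 — €196: all of it applies to the deductible. Patient pays €196; OOP now €196. Insurer: €196 − €196 = €0.
Claim 2 — €2298: €454 finishes the deductible; €1844 goes to coinsurance; 20% of €1844 = €368.80. Patient owes €822.80 (running OOP €1018.80). Insurer: €2298 − €822.80 = €1475.20.
Claim 3 — €1511: deductible already satisfied, so patient's share is 20% × €1511 = €302.20. Patient owes €302.20 (running OOP €1321). Plan pays €1511 − €302.20 = €1208.80.
Claim 4 — €1844: deductible already satisfied, so patient's share is 20% × €1844 = €368.80. That would push OOP to €1689.80, over the €1475 cap, so patient pays €1475 − €1321 = €154. Insurer: €1844 − €154 = €1690.

€1690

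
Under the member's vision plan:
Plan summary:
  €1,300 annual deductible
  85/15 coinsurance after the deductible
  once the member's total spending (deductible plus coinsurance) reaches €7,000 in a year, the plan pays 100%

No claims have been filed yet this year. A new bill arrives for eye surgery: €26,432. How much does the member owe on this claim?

The full €1,300 deductible is still open; €1,300 of this bill applies to it.
That leaves €26,432 − €1,300 = €25,132 for coinsurance.
Coinsurance: €25,132 × 15% = €3,769.80.
Member responsibility before any cap: €1,300 + €3,769.80 = €5,069.80.
Year-to-date out-of-pocket becomes €0 + €5,069.80 = €5,069.80, still under the €7,000 maximum, so no cap applies.

€5,069.80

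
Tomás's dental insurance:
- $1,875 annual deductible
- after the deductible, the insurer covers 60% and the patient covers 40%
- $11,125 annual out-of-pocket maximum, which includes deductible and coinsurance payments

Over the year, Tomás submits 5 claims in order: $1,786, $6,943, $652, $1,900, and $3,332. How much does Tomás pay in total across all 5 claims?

$6,970.20

Bill 1, $1,786: fully absorbed by the deductible. Patient owes $1,786 (running OOP $1,786).
Bill 2, $6,943: $89 finishes the deductible; $6,854 goes to coinsurance; patient's 40% is $2,741.60. Cost to patient: $2,830.60. OOP to date $4,616.60.
Bill 3, $652: 40% coinsurance on $652 = $260.80. Cost to patient: $260.80. OOP to date $4,877.40.
Bill 4, $1,900: deductible already satisfied, so patient's share is 40% × $1,900 = $760. Patient owes $760 (running OOP $5,637.40).
Bill 5, $3,332: deductible already satisfied, so patient's share is 40% × $3,332 = $1,332.80. Patient owes $1,332.80 (running OOP $6,970.20).
Summing the patient's payments: $1,786 + $2,830.60 + $260.80 + $760 + $1,332.80 = $6,970.20.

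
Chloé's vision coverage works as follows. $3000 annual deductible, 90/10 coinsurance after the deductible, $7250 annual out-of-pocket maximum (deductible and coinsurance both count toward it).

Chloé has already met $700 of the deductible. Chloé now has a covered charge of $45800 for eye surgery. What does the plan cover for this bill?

$39250

Remaining deductible: $3000 − $700 = $2300.
The remaining $43500 (= $45800 − $2300) moves to coinsurance.
10% of $43500 = $4350 falls to the member.
That puts the member's cost at $2300 + $4350 = $6650 before any cap.
That would bring total out-of-pocket to $7350, past the $7250 cap. The member is capped at $7250 − $700 = $6550 on this claim.
The insurer covers the remainder: $45800 − $6550 = $39250.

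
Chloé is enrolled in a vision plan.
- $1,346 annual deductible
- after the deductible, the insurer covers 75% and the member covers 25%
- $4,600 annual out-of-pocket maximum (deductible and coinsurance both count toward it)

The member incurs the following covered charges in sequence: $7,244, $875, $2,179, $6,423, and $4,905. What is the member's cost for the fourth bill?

$1,016

Claim 1 — $7,244: $1,346 to deductible, leaving $5,898; coinsurance $5,898 × 25% = $1,474.50. Member pays $2,820.50; OOP now $2,820.50.
Claim 2 — $875: deductible already satisfied, so member's share is 25% × $875 = $218.75. Cost to member: $218.75. OOP to date $3,039.25.
Claim 3 — $2,179: deductible already satisfied, so member's share is 25% × $2,179 = $544.75. Member pays $544.75; OOP now $3,584.
Claim 4 — $6,423: deductible met; 25% of $6,423 = $1,605.75. OOP would hit $5,189.75 > $4,600, so the cap limits the member to $4,600 − $3,584 = $1,016.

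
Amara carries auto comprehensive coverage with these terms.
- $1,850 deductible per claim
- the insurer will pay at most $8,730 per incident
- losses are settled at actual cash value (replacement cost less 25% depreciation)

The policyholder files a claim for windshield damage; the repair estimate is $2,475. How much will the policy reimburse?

At 25% depreciation, ACV = $2,475 − $618.75 = $1,856.25.
Subtract the deductible: $1,856.25 − $1,850 = $6.25.
$6.25 is within the $8,730 limit, so the insurer pays $6.25.

$6.25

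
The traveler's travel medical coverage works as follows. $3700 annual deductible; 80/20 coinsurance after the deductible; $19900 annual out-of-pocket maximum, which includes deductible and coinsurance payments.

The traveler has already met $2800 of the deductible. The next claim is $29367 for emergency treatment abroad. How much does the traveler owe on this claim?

$6593.40

Remaining deductible: $3700 − $2800 = $900.
The remaining $28467 (= $29367 − $900) moves to coinsurance.
Coinsurance: $28467 × 20% = $5693.40.
That puts the traveler's cost at $900 + $5693.40 = $6593.40 before any cap.
Cumulative spending $2800 + $6593.40 = $9393.40 stays under the $19900 maximum.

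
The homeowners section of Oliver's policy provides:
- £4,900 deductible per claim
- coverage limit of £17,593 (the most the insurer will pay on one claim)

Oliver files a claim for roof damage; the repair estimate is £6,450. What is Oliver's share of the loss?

Subtract the deductible: £6,450 − £4,900 = £1,550.
That's under the £17,593 cap, so the insurer reimburses the full £1,550.
The homeowner bears the rest of the original loss: £6,450 − £1,550 = £4,900.

£4,900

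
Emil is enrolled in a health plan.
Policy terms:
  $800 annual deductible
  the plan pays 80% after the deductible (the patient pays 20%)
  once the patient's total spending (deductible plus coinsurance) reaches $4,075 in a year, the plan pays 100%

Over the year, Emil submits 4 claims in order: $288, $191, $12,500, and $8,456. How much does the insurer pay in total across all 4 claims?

$17,360

Claim 1 ($288): fully absorbed by the deductible. Cost to patient: $288. OOP to date $288. Insurer: $288 − $288 = $0.
Claim 2 ($191): all of it applies to the deductible. Cost to patient: $191. OOP to date $479. Insurer: $191 − $191 = $0.
Claim 3 ($12,500): $321 finishes the deductible; $12,179 goes to coinsurance; patient's 20% is $2,435.80. Cost to patient: $2,756.80. OOP to date $3,235.80. Plan pays $12,500 − $2,756.80 = $9,743.20.
Claim 4 ($8,456): deductible already satisfied, so patient's share is 20% × $8,456 = $1,691.20. Adding that to $3,235.80 gives $4,927, past the $4,075 cap; patient pays only $4,075 − $3,235.80 = $839.20. Plan pays $8,456 − $839.20 = $7,616.80.
Insurer total: $0 + $0 + $9,743.20 + $7,616.80 = $17,360.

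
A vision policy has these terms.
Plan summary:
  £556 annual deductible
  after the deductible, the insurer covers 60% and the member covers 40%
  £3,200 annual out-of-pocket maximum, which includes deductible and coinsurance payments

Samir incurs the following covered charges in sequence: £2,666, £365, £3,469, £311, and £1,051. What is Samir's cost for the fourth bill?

Claim 1 — £2,666: £556 finishes the deductible; £2,110 goes to coinsurance; 40% of £2,110 = £844. Member pays £1,400; OOP now £1,400.
Claim 2 — £365: deductible already satisfied, so member's share is 40% × £365 = £146. Cost to member: £146. OOP to date £1,546.
Claim 3 — £3,469: deductible met; 40% of £3,469 = £1,387.60. Member pays £1,387.60; OOP now £2,933.60.
Claim 4 — £311: deductible already satisfied, so member's share is 40% × £311 = £124.40. Cost to member: £124.40. OOP to date £3,058.

£124.40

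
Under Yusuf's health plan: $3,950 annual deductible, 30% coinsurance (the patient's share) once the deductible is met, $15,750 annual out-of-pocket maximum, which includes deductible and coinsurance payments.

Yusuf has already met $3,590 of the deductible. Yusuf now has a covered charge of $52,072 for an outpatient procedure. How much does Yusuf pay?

$3,590 of the $3,950 deductible is already met, leaving $360.
That leaves $52,072 − $360 = $51,712 for coinsurance.
Patient's 30% share of $51,712 is $15,513.60.
So the patient owes $360 + $15,513.60 = $15,873.60 before any cap.
Year-to-date out-of-pocket would reach $3,590 + $15,873.60 = $19,463.60, above the $15,750 maximum, so the patient pays only $15,750 − $3,590 = $12,160.

$12,160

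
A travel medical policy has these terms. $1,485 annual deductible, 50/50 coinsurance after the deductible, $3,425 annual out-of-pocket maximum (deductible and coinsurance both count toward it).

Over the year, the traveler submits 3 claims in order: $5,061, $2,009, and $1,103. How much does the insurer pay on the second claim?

Claim 1 — $5,061: $1,485 to deductible, leaving $3,576; traveler's 50% is $1,788. Cost to traveler: $3,273. OOP to date $3,273. Insurer: $5,061 − $3,273 = $1,788.
Claim 2 — $2,009: deductible already satisfied, so traveler's share is 50% × $2,009 = $1,004.50. OOP would hit $4,277.50 > $3,425, so the cap limits the traveler to $3,425 − $3,273 = $152. Plan pays $2,009 − $152 = $1,857.

$1,857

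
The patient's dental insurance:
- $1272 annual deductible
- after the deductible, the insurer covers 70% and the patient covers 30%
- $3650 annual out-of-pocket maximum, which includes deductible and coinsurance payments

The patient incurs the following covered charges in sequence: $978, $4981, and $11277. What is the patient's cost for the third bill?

$971.90

Claim 1 — $978: entire amount goes to the deductible. Patient owes $978 (running OOP $978).
Claim 2 — $4981: deductible takes $294, $4687 remains; patient's 30% is $1406.10. Patient owes $1700.10 (running OOP $2678.10).
Claim 3 — $11277: deductible already satisfied, so patient's share is 30% × $11277 = $3383.10. That would push OOP to $6061.20, over the $3650 cap, so patient pays $3650 − $2678.10 = $971.90.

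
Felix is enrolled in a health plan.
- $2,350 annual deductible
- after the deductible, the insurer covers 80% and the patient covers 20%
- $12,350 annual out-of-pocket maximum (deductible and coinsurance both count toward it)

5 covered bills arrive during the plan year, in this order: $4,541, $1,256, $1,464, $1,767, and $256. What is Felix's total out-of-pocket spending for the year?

Bill 1, $4,541: deductible takes $2,350, $2,191 remains; 20% of $2,191 = $438.20. Patient owes $2,788.20 (running OOP $2,788.20).
Bill 2, $1,256: 20% coinsurance on $1,256 = $251.20. Patient pays $251.20; OOP now $3,039.40.
Bill 3, $1,464: deductible already satisfied, so patient's share is 20% × $1,464 = $292.80. Patient pays $292.80; OOP now $3,332.20.
Bill 4, $1,767: deductible met; 20% of $1,767 = $353.40. Patient owes $353.40 (running OOP $3,685.60).
Bill 5, $256: 20% coinsurance on $256 = $51.20. Patient pays $51.20; OOP now $3,736.80.
Total paid by the patient: $2,788.20 + $251.20 + $292.80 + $353.40 + $51.20 = $3,736.80.

$3,736.80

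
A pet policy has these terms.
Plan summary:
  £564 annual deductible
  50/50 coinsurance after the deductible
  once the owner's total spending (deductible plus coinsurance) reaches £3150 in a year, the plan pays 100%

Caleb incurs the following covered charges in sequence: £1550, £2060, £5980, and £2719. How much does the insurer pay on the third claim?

£4917

Claim 1 (£1550): deductible takes £564, £986 remains; owner's 50% is £493. Cost to owner: £1057. OOP to date £1057. Insurer: £1550 − £1057 = £493.
Claim 2 (£2060): deductible already satisfied, so owner's share is 50% × £2060 = £1030. Owner owes £1030 (running OOP £2087). Insurer: £2060 − £1030 = £1030.
Claim 3 (£5980): 50% coinsurance on £5980 = £2990. That would push OOP to £5077, over the £3150 cap, so owner pays £3150 − £2087 = £1063. Insurer: £5980 − £1063 = £4917.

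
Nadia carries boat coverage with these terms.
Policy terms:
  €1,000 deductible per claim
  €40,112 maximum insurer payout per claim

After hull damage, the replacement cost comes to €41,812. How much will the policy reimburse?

€40,112

After the deductible, €41,812 − €1,000 = €40,812 remains.
The €40,112 per-incident cap binds; insurer pays €40,112.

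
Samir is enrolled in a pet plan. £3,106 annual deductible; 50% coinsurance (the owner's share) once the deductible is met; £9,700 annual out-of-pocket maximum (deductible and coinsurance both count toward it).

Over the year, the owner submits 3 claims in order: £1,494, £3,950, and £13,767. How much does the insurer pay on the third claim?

Claim 1 (£1,494): entire amount goes to the deductible. Owner pays £1,494; OOP now £1,494. Plan pays £1,494 − £1,494 = £0.
Claim 2 (£3,950): deductible takes £1,612, £2,338 remains; owner's 50% is £1,169. Owner pays £2,781; OOP now £4,275. Insurer: £3,950 − £2,781 = £1,169.
Claim 3 (£13,767): deductible already satisfied, so owner's share is 50% × £13,767 = £6,883.50. OOP would hit £11,158.50 > £9,700, so the cap limits the owner to £9,700 − £4,275 = £5,425. Plan pays £13,767 − £5,425 = £8,342.

£8,342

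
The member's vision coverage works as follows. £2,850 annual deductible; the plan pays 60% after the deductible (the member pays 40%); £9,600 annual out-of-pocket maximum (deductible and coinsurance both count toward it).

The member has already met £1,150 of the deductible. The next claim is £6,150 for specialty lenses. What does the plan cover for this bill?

Remaining deductible: £2,850 − £1,150 = £1,700.
After the £1,700 deductible portion, £6,150 − £1,700 = £4,450 is subject to coinsurance.
Member's 40% share of £4,450 is £1,780.
Member responsibility before any cap: £1,700 + £1,780 = £3,480.
Cumulative spending £1,150 + £3,480 = £4,630 stays under the £9,600 maximum.
Insurer pays the balance: £6,150 − £3,480 = £2,670.

£2,670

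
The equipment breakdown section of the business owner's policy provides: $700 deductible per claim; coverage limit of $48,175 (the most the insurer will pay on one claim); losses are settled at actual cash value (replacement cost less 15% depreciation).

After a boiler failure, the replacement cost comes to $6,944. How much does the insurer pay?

Actual cash value after 15% depreciation: $6,944 × 85% = $5,902.40.
Less the $700 deductible: $5,902.40 − $700 = $5,202.40.
That's under the $48,175 cap, so the insurer reimburses the full $5,202.40.

$5,202.40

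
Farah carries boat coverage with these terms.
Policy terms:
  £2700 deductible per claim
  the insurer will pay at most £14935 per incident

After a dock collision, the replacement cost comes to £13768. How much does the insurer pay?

Less the £2700 deductible: £13768 − £2700 = £11068.
That's under the £14935 cap, so the insurer reimburses the full £11068.

£11068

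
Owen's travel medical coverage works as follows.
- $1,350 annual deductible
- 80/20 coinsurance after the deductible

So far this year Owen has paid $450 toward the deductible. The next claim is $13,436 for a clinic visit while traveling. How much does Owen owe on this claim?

Remaining deductible: $1,350 − $450 = $900.
After the $900 deductible portion, $13,436 − $900 = $12,536 is subject to coinsurance.
Coinsurance: $12,536 × 20% = $2,507.20.
Traveler responsibility: $900 + $2,507.20 = $3,407.20.

$3,407.20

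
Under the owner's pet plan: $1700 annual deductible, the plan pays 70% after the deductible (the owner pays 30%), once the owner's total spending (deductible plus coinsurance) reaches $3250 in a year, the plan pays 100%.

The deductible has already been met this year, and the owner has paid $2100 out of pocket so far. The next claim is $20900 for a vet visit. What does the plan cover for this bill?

With the deductible met, the entire $20900 is subject to coinsurance.
Coinsurance: $20900 × 30% = $6270.
Year-to-date out-of-pocket would reach $2100 + $6270 = $8370, above the $3250 maximum, so the owner pays only $3250 − $2100 = $1150.
The plan picks up $20900 − $1150 = $19750.

$19750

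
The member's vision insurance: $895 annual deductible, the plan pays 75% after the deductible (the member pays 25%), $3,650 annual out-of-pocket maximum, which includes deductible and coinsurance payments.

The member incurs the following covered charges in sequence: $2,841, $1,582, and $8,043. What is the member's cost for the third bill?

Claim 1 ($2,841): $895 to deductible, leaving $1,946; coinsurance $1,946 × 25% = $486.50. Member owes $1,381.50 (running OOP $1,381.50).
Claim 2 ($1,582): 25% coinsurance on $1,582 = $395.50. Member owes $395.50 (running OOP $1,777).
Claim 3 ($8,043): deductible met; 25% of $8,043 = $2,010.75. That would push OOP to $3,787.75, over the $3,650 cap, so member pays $3,650 − $1,777 = $1,873.

$1,873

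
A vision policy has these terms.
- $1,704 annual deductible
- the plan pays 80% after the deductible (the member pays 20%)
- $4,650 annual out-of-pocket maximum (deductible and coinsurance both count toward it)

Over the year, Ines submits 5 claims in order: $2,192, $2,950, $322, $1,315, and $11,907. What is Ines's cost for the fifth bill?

$1,931

#1 ($2,192): $1,704 finishes the deductible; $488 goes to coinsurance; member's 20% is $97.60. Cost to member: $1,801.60. OOP to date $1,801.60.
#2 ($2,950): deductible met; 20% of $2,950 = $590. Member pays $590; OOP now $2,391.60.
#3 ($322): deductible met; 20% of $322 = $64.40. Cost to member: $64.40. OOP to date $2,456.
#4 ($1,315): deductible already satisfied, so member's share is 20% × $1,315 = $263. Member pays $263; OOP now $2,719.
#5 ($11,907): deductible met; 20% of $11,907 = $2,381.40. Adding that to $2,719 gives $5,100.40, past the $4,650 cap; member pays only $4,650 − $2,719 = $1,931.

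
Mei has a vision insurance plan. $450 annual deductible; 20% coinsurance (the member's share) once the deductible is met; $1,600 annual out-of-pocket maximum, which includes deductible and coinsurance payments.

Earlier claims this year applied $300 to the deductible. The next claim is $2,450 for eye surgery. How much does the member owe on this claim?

Deductible still to meet: $450 − $300 = $150.
After the $150 deductible portion, $2,450 − $150 = $2,300 is subject to coinsurance.
Coinsurance: $2,300 × 20% = $460.
Member responsibility before any cap: $150 + $460 = $610.
Total out-of-pocket so far would be $300 + $610 = $910, below the $1,600 cap — no reduction.

$610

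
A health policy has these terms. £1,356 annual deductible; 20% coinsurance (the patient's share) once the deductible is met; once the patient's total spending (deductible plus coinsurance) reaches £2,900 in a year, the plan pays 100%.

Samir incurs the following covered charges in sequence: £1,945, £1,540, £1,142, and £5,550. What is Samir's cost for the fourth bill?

Claim 1 — £1,945: £1,356 to deductible, leaving £589; coinsurance £589 × 20% = £117.80. Cost to patient: £1,473.80. OOP to date £1,473.80.
Claim 2 — £1,540: deductible already satisfied, so patient's share is 20% × £1,540 = £308. Cost to patient: £308. OOP to date £1,781.80.
Claim 3 — £1,142: deductible already satisfied, so patient's share is 20% × £1,142 = £228.40. Patient owes £228.40 (running OOP £2,010.20).
Claim 4 — £5,550: deductible met; 20% of £5,550 = £1,110. That would push OOP to £3,120.20, over the £2,900 cap, so patient pays £2,900 − £2,010.20 = £889.80.

£889.80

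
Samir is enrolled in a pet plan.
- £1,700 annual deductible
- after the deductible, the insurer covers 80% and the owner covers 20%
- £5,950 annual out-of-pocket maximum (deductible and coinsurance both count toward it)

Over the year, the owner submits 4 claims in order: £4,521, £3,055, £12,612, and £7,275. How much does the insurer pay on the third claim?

£10,089.60

#1 (£4,521): £1,700 finishes the deductible; £2,821 goes to coinsurance; coinsurance £2,821 × 20% = £564.20. Owner pays £2,264.20; OOP now £2,264.20. Insurer: £4,521 − £2,264.20 = £2,256.80.
#2 (£3,055): deductible already satisfied, so owner's share is 20% × £3,055 = £611. Cost to owner: £611. OOP to date £2,875.20. Plan pays £3,055 − £611 = £2,444.
#3 (£12,612): deductible met; 20% of £12,612 = £2,522.40. Cost to owner: £2,522.40. OOP to date £5,397.60. Plan pays £12,612 − £2,522.40 = £10,089.60.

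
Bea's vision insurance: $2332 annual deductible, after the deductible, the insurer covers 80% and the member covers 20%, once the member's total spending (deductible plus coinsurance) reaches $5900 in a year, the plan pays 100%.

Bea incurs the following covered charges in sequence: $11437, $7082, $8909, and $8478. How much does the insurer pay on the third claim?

$8578.40

Bill 1, $11437: $2332 finishes the deductible; $9105 goes to coinsurance; 20% of $9105 = $1821. Member pays $4153; OOP now $4153. Insurer: $11437 − $4153 = $7284.
Bill 2, $7082: deductible already satisfied, so member's share is 20% × $7082 = $1416.40. Cost to member: $1416.40. OOP to date $5569.40. Plan pays $7082 − $1416.40 = $5665.60.
Bill 3, $8909: deductible already satisfied, so member's share is 20% × $8909 = $1781.80. OOP would hit $7351.20 > $5900, so the cap limits the member to $5900 − $5569.40 = $330.60. Insurer: $8909 − $330.60 = $8578.40.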